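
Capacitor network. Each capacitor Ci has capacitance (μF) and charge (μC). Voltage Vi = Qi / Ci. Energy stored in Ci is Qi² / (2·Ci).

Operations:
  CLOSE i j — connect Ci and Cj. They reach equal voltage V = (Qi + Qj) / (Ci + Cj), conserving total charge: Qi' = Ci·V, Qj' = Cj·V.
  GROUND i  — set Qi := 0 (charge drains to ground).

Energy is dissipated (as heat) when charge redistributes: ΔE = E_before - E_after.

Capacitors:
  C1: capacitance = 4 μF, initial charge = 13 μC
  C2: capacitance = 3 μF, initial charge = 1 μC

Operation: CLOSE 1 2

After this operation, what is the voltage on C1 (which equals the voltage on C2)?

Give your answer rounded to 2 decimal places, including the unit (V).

Answer: 2.00 V

Derivation:
Initial: C1(4μF, Q=13μC, V=3.25V), C2(3μF, Q=1μC, V=0.33V)
Op 1: CLOSE 1-2: Q_total=14.00, C_total=7.00, V=2.00; Q1=8.00, Q2=6.00; dissipated=7.292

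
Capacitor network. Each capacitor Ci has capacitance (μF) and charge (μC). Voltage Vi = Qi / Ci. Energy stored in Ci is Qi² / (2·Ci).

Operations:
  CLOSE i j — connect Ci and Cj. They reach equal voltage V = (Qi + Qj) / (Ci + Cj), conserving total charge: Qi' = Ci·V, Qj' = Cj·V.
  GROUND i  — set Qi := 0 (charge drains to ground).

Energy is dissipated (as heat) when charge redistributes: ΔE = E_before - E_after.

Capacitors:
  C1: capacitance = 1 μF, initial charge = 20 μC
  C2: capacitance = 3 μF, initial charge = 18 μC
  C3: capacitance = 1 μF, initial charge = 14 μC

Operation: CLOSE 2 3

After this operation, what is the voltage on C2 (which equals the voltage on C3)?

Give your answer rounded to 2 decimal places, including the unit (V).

Answer: 8.00 V

Derivation:
Initial: C1(1μF, Q=20μC, V=20.00V), C2(3μF, Q=18μC, V=6.00V), C3(1μF, Q=14μC, V=14.00V)
Op 1: CLOSE 2-3: Q_total=32.00, C_total=4.00, V=8.00; Q2=24.00, Q3=8.00; dissipated=24.000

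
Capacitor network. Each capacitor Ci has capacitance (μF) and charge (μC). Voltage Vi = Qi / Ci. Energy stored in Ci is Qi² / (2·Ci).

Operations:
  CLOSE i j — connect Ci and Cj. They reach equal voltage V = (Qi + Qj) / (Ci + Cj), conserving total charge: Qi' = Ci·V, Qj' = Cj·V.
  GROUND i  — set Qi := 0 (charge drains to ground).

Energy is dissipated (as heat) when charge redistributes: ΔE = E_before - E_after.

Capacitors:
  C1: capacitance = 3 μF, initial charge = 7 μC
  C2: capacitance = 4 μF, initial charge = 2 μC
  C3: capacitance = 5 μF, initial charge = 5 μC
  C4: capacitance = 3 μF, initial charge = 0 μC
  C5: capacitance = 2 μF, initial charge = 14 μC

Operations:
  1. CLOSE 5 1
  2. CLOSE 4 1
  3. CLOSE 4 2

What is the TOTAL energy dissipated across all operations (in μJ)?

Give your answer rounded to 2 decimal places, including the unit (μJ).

Answer: 28.49 μJ

Derivation:
Initial: C1(3μF, Q=7μC, V=2.33V), C2(4μF, Q=2μC, V=0.50V), C3(5μF, Q=5μC, V=1.00V), C4(3μF, Q=0μC, V=0.00V), C5(2μF, Q=14μC, V=7.00V)
Op 1: CLOSE 5-1: Q_total=21.00, C_total=5.00, V=4.20; Q5=8.40, Q1=12.60; dissipated=13.067
Op 2: CLOSE 4-1: Q_total=12.60, C_total=6.00, V=2.10; Q4=6.30, Q1=6.30; dissipated=13.230
Op 3: CLOSE 4-2: Q_total=8.30, C_total=7.00, V=1.19; Q4=3.56, Q2=4.74; dissipated=2.194
Total dissipated: 28.491 μJ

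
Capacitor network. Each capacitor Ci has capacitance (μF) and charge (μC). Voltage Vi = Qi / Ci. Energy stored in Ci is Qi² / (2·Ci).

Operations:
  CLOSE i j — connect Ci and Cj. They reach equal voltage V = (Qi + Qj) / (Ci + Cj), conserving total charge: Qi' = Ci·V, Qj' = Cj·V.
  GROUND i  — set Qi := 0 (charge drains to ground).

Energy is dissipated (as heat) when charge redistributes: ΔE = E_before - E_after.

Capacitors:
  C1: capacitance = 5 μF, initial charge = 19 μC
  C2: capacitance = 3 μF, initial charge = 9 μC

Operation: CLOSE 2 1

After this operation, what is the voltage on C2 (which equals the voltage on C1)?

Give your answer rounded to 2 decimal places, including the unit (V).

Answer: 3.50 V

Derivation:
Initial: C1(5μF, Q=19μC, V=3.80V), C2(3μF, Q=9μC, V=3.00V)
Op 1: CLOSE 2-1: Q_total=28.00, C_total=8.00, V=3.50; Q2=10.50, Q1=17.50; dissipated=0.600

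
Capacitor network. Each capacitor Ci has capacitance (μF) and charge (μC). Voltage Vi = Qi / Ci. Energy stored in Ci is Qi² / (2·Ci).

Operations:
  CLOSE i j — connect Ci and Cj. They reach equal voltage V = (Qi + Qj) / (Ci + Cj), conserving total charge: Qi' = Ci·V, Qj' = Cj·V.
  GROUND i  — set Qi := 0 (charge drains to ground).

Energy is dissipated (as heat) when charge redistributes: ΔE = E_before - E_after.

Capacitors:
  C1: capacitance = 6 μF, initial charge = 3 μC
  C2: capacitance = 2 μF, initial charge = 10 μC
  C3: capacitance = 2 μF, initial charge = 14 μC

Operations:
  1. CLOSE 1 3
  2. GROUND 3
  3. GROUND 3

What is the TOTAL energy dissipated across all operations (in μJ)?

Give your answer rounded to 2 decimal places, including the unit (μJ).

Answer: 36.20 μJ

Derivation:
Initial: C1(6μF, Q=3μC, V=0.50V), C2(2μF, Q=10μC, V=5.00V), C3(2μF, Q=14μC, V=7.00V)
Op 1: CLOSE 1-3: Q_total=17.00, C_total=8.00, V=2.12; Q1=12.75, Q3=4.25; dissipated=31.688
Op 2: GROUND 3: Q3=0; energy lost=4.516
Op 3: GROUND 3: Q3=0; energy lost=0.000
Total dissipated: 36.203 μJ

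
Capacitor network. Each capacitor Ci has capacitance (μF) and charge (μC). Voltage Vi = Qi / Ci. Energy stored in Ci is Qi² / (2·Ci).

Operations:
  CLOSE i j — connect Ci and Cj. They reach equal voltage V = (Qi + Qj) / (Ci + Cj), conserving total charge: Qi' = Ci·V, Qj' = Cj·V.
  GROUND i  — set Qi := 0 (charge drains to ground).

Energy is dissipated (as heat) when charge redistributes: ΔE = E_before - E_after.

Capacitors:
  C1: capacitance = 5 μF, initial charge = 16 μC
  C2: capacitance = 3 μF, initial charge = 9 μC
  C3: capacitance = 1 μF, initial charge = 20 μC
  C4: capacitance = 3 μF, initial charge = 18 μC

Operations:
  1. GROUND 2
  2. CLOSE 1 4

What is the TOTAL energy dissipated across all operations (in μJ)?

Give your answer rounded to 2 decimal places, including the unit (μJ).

Initial: C1(5μF, Q=16μC, V=3.20V), C2(3μF, Q=9μC, V=3.00V), C3(1μF, Q=20μC, V=20.00V), C4(3μF, Q=18μC, V=6.00V)
Op 1: GROUND 2: Q2=0; energy lost=13.500
Op 2: CLOSE 1-4: Q_total=34.00, C_total=8.00, V=4.25; Q1=21.25, Q4=12.75; dissipated=7.350
Total dissipated: 20.850 μJ

Answer: 20.85 μJ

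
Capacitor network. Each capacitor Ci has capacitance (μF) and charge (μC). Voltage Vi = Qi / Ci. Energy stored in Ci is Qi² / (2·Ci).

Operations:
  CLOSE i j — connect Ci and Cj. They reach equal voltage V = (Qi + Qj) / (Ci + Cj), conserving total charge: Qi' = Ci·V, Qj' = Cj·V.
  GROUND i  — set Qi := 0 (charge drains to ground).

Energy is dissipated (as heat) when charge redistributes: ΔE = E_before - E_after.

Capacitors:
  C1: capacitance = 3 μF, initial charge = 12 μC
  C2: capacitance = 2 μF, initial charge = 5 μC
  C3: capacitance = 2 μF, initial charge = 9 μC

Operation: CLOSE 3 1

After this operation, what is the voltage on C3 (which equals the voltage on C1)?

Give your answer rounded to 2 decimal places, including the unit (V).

Answer: 4.20 V

Derivation:
Initial: C1(3μF, Q=12μC, V=4.00V), C2(2μF, Q=5μC, V=2.50V), C3(2μF, Q=9μC, V=4.50V)
Op 1: CLOSE 3-1: Q_total=21.00, C_total=5.00, V=4.20; Q3=8.40, Q1=12.60; dissipated=0.150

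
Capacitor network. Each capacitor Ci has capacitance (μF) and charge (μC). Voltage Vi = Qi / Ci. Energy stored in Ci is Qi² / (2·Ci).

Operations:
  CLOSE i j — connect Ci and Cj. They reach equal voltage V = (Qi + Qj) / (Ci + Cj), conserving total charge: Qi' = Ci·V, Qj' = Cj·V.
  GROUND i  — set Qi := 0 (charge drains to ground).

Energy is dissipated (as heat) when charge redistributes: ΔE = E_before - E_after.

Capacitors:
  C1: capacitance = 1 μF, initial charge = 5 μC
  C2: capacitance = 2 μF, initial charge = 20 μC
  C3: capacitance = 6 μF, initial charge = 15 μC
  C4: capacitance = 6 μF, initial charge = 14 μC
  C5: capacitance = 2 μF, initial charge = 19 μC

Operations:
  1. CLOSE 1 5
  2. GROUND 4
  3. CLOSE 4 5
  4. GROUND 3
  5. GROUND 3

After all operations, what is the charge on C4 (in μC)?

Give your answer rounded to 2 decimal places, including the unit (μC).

Initial: C1(1μF, Q=5μC, V=5.00V), C2(2μF, Q=20μC, V=10.00V), C3(6μF, Q=15μC, V=2.50V), C4(6μF, Q=14μC, V=2.33V), C5(2μF, Q=19μC, V=9.50V)
Op 1: CLOSE 1-5: Q_total=24.00, C_total=3.00, V=8.00; Q1=8.00, Q5=16.00; dissipated=6.750
Op 2: GROUND 4: Q4=0; energy lost=16.333
Op 3: CLOSE 4-5: Q_total=16.00, C_total=8.00, V=2.00; Q4=12.00, Q5=4.00; dissipated=48.000
Op 4: GROUND 3: Q3=0; energy lost=18.750
Op 5: GROUND 3: Q3=0; energy lost=0.000
Final charges: Q1=8.00, Q2=20.00, Q3=0.00, Q4=12.00, Q5=4.00

Answer: 12.00 μC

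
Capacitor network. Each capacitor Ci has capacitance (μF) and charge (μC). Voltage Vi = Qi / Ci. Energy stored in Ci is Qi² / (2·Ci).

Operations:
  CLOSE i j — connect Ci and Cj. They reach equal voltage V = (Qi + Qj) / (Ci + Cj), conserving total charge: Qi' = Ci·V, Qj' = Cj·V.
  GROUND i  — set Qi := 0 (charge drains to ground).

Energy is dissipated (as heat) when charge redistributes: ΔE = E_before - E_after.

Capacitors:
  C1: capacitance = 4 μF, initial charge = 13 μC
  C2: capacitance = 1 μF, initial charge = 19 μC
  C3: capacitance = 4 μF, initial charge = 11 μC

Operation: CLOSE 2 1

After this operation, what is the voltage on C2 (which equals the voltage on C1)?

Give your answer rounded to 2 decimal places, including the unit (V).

Initial: C1(4μF, Q=13μC, V=3.25V), C2(1μF, Q=19μC, V=19.00V), C3(4μF, Q=11μC, V=2.75V)
Op 1: CLOSE 2-1: Q_total=32.00, C_total=5.00, V=6.40; Q2=6.40, Q1=25.60; dissipated=99.225

Answer: 6.40 V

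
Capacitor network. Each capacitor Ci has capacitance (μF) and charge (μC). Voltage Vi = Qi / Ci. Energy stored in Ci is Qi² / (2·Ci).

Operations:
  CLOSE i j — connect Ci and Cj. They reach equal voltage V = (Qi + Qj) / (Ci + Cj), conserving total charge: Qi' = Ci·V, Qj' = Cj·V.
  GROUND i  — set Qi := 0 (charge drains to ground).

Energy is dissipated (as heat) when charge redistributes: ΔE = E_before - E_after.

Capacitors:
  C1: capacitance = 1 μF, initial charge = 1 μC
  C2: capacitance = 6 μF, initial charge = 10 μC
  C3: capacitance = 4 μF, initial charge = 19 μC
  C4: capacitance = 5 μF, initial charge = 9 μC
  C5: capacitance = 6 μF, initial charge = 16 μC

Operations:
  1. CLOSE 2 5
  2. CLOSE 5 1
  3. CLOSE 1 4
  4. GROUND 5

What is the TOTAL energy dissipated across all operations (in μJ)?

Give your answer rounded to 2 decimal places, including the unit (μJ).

Initial: C1(1μF, Q=1μC, V=1.00V), C2(6μF, Q=10μC, V=1.67V), C3(4μF, Q=19μC, V=4.75V), C4(5μF, Q=9μC, V=1.80V), C5(6μF, Q=16μC, V=2.67V)
Op 1: CLOSE 2-5: Q_total=26.00, C_total=12.00, V=2.17; Q2=13.00, Q5=13.00; dissipated=1.500
Op 2: CLOSE 5-1: Q_total=14.00, C_total=7.00, V=2.00; Q5=12.00, Q1=2.00; dissipated=0.583
Op 3: CLOSE 1-4: Q_total=11.00, C_total=6.00, V=1.83; Q1=1.83, Q4=9.17; dissipated=0.017
Op 4: GROUND 5: Q5=0; energy lost=12.000
Total dissipated: 14.100 μJ

Answer: 14.10 μJ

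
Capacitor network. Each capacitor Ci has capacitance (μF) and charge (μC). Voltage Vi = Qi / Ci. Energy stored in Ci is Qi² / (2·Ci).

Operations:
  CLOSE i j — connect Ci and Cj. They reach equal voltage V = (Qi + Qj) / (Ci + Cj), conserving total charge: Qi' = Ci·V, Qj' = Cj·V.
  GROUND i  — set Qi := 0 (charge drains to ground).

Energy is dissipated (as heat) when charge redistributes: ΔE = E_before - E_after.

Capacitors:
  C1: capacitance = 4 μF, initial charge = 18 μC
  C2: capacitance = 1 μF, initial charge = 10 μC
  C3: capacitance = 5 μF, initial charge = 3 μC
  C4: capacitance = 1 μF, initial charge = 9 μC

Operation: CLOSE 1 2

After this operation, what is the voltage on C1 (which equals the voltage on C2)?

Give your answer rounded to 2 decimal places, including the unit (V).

Answer: 5.60 V

Derivation:
Initial: C1(4μF, Q=18μC, V=4.50V), C2(1μF, Q=10μC, V=10.00V), C3(5μF, Q=3μC, V=0.60V), C4(1μF, Q=9μC, V=9.00V)
Op 1: CLOSE 1-2: Q_total=28.00, C_total=5.00, V=5.60; Q1=22.40, Q2=5.60; dissipated=12.100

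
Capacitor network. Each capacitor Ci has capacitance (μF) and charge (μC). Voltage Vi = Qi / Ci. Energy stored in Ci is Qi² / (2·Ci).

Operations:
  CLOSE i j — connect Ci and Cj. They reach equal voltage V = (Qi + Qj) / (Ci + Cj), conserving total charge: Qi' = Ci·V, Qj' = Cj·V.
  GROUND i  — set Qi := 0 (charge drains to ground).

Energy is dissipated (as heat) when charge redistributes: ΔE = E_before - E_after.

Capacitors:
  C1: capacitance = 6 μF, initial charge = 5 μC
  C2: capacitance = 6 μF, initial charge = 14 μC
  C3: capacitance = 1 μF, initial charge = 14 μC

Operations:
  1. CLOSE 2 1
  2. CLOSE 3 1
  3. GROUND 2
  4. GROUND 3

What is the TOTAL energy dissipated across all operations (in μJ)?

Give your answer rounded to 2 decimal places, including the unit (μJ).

Initial: C1(6μF, Q=5μC, V=0.83V), C2(6μF, Q=14μC, V=2.33V), C3(1μF, Q=14μC, V=14.00V)
Op 1: CLOSE 2-1: Q_total=19.00, C_total=12.00, V=1.58; Q2=9.50, Q1=9.50; dissipated=3.375
Op 2: CLOSE 3-1: Q_total=23.50, C_total=7.00, V=3.36; Q3=3.36, Q1=20.14; dissipated=66.074
Op 3: GROUND 2: Q2=0; energy lost=7.521
Op 4: GROUND 3: Q3=0; energy lost=5.635
Total dissipated: 82.605 μJ

Answer: 82.61 μJ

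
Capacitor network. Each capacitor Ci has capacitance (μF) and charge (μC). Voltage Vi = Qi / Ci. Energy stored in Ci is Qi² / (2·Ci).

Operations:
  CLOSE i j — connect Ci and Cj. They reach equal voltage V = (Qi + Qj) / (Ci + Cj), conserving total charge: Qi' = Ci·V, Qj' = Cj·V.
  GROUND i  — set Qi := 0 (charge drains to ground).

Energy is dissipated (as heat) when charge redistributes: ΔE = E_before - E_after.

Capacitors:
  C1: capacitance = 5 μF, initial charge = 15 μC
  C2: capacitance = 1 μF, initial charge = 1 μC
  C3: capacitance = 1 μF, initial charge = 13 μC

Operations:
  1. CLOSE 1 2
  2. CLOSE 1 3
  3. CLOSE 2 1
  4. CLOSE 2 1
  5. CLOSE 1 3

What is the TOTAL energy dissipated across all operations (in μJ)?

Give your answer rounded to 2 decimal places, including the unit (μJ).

Answer: 47.43 μJ

Derivation:
Initial: C1(5μF, Q=15μC, V=3.00V), C2(1μF, Q=1μC, V=1.00V), C3(1μF, Q=13μC, V=13.00V)
Op 1: CLOSE 1-2: Q_total=16.00, C_total=6.00, V=2.67; Q1=13.33, Q2=2.67; dissipated=1.667
Op 2: CLOSE 1-3: Q_total=26.33, C_total=6.00, V=4.39; Q1=21.94, Q3=4.39; dissipated=44.491
Op 3: CLOSE 2-1: Q_total=24.61, C_total=6.00, V=4.10; Q2=4.10, Q1=20.51; dissipated=1.236
Op 4: CLOSE 2-1: Q_total=24.61, C_total=6.00, V=4.10; Q2=4.10, Q1=20.51; dissipated=0.000
Op 5: CLOSE 1-3: Q_total=24.90, C_total=6.00, V=4.15; Q1=20.75, Q3=4.15; dissipated=0.034
Total dissipated: 47.428 μJ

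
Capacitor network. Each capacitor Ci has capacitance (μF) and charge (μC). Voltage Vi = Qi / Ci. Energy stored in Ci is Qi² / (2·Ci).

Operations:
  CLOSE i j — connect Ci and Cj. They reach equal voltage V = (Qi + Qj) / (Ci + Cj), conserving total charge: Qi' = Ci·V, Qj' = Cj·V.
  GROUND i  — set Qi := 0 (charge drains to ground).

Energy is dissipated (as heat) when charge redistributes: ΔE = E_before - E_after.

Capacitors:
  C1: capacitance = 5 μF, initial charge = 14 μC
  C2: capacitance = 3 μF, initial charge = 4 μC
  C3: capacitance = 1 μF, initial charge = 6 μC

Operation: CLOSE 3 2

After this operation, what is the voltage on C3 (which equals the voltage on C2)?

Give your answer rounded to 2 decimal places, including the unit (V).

Initial: C1(5μF, Q=14μC, V=2.80V), C2(3μF, Q=4μC, V=1.33V), C3(1μF, Q=6μC, V=6.00V)
Op 1: CLOSE 3-2: Q_total=10.00, C_total=4.00, V=2.50; Q3=2.50, Q2=7.50; dissipated=8.167

Answer: 2.50 V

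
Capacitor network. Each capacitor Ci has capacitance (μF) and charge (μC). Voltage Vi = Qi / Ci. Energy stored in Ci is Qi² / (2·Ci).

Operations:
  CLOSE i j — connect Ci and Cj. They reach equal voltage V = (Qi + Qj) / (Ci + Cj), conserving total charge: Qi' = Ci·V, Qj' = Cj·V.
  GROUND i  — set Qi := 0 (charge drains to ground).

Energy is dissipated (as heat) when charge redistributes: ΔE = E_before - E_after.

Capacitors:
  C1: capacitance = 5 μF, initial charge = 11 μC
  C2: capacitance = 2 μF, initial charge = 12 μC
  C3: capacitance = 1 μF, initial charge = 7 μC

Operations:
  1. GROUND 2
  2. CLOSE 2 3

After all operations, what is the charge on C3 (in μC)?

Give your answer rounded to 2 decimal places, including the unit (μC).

Answer: 2.33 μC

Derivation:
Initial: C1(5μF, Q=11μC, V=2.20V), C2(2μF, Q=12μC, V=6.00V), C3(1μF, Q=7μC, V=7.00V)
Op 1: GROUND 2: Q2=0; energy lost=36.000
Op 2: CLOSE 2-3: Q_total=7.00, C_total=3.00, V=2.33; Q2=4.67, Q3=2.33; dissipated=16.333
Final charges: Q1=11.00, Q2=4.67, Q3=2.33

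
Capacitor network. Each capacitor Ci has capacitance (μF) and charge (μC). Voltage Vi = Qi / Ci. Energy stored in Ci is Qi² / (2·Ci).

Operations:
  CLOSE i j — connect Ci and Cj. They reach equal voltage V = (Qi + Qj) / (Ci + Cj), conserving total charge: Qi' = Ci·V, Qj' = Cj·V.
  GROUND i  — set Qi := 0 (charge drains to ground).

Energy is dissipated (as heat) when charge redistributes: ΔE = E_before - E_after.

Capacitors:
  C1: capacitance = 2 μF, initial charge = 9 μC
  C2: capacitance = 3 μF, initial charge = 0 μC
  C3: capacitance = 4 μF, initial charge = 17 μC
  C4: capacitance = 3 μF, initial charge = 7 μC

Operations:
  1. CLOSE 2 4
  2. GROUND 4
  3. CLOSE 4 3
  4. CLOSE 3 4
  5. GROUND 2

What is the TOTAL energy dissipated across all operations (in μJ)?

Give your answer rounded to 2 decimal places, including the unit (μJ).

Answer: 23.65 μJ

Derivation:
Initial: C1(2μF, Q=9μC, V=4.50V), C2(3μF, Q=0μC, V=0.00V), C3(4μF, Q=17μC, V=4.25V), C4(3μF, Q=7μC, V=2.33V)
Op 1: CLOSE 2-4: Q_total=7.00, C_total=6.00, V=1.17; Q2=3.50, Q4=3.50; dissipated=4.083
Op 2: GROUND 4: Q4=0; energy lost=2.042
Op 3: CLOSE 4-3: Q_total=17.00, C_total=7.00, V=2.43; Q4=7.29, Q3=9.71; dissipated=15.482
Op 4: CLOSE 3-4: Q_total=17.00, C_total=7.00, V=2.43; Q3=9.71, Q4=7.29; dissipated=0.000
Op 5: GROUND 2: Q2=0; energy lost=2.042
Total dissipated: 23.649 μJ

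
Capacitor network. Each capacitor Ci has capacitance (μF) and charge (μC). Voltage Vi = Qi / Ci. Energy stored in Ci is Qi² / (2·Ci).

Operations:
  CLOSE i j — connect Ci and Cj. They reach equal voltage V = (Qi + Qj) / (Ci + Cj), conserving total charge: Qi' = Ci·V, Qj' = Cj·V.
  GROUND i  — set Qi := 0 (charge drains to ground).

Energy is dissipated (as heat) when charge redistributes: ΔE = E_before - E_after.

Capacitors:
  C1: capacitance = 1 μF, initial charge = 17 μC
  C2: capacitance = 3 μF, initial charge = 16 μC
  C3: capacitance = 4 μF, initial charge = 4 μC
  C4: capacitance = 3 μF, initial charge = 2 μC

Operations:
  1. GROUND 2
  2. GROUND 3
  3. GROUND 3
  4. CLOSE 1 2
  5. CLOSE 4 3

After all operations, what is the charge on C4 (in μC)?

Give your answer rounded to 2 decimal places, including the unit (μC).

Answer: 0.86 μC

Derivation:
Initial: C1(1μF, Q=17μC, V=17.00V), C2(3μF, Q=16μC, V=5.33V), C3(4μF, Q=4μC, V=1.00V), C4(3μF, Q=2μC, V=0.67V)
Op 1: GROUND 2: Q2=0; energy lost=42.667
Op 2: GROUND 3: Q3=0; energy lost=2.000
Op 3: GROUND 3: Q3=0; energy lost=0.000
Op 4: CLOSE 1-2: Q_total=17.00, C_total=4.00, V=4.25; Q1=4.25, Q2=12.75; dissipated=108.375
Op 5: CLOSE 4-3: Q_total=2.00, C_total=7.00, V=0.29; Q4=0.86, Q3=1.14; dissipated=0.381
Final charges: Q1=4.25, Q2=12.75, Q3=1.14, Q4=0.86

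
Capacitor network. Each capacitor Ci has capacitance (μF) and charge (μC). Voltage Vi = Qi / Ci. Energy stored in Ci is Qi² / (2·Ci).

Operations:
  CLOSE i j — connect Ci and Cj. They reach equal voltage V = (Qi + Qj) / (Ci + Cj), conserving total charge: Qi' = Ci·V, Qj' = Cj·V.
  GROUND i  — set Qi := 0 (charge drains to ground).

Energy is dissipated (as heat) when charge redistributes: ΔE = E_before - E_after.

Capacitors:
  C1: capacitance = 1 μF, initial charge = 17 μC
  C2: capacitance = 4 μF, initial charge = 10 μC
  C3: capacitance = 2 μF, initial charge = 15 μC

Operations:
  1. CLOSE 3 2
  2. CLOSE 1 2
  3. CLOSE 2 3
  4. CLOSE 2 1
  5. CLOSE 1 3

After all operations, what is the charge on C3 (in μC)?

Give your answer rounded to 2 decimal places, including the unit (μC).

Answer: 11.87 μC

Derivation:
Initial: C1(1μF, Q=17μC, V=17.00V), C2(4μF, Q=10μC, V=2.50V), C3(2μF, Q=15μC, V=7.50V)
Op 1: CLOSE 3-2: Q_total=25.00, C_total=6.00, V=4.17; Q3=8.33, Q2=16.67; dissipated=16.667
Op 2: CLOSE 1-2: Q_total=33.67, C_total=5.00, V=6.73; Q1=6.73, Q2=26.93; dissipated=65.878
Op 3: CLOSE 2-3: Q_total=35.27, C_total=6.00, V=5.88; Q2=23.51, Q3=11.76; dissipated=4.392
Op 4: CLOSE 2-1: Q_total=30.24, C_total=5.00, V=6.05; Q2=24.20, Q1=6.05; dissipated=0.293
Op 5: CLOSE 1-3: Q_total=17.80, C_total=3.00, V=5.93; Q1=5.93, Q3=11.87; dissipated=0.010
Final charges: Q1=5.93, Q2=24.20, Q3=11.87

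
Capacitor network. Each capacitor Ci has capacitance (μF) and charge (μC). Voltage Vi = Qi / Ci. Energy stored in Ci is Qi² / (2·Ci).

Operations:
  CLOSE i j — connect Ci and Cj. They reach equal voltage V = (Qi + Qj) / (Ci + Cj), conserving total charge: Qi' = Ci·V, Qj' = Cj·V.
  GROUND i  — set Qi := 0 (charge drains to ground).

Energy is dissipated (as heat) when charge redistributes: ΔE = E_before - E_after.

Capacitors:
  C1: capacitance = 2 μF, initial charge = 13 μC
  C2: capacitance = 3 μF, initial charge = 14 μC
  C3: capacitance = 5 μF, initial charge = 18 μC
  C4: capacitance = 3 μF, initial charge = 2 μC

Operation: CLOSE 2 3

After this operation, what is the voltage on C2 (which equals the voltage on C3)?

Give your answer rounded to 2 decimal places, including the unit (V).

Initial: C1(2μF, Q=13μC, V=6.50V), C2(3μF, Q=14μC, V=4.67V), C3(5μF, Q=18μC, V=3.60V), C4(3μF, Q=2μC, V=0.67V)
Op 1: CLOSE 2-3: Q_total=32.00, C_total=8.00, V=4.00; Q2=12.00, Q3=20.00; dissipated=1.067

Answer: 4.00 V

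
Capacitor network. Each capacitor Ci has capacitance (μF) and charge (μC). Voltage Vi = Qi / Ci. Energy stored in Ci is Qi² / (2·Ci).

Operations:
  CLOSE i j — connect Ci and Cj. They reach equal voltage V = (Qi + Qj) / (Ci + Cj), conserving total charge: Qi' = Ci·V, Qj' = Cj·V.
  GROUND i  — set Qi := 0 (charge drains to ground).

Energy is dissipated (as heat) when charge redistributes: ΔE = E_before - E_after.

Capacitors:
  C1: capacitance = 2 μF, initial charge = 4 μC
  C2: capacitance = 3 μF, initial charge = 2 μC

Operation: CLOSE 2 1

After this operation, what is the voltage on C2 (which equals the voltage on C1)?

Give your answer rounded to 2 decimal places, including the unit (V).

Answer: 1.20 V

Derivation:
Initial: C1(2μF, Q=4μC, V=2.00V), C2(3μF, Q=2μC, V=0.67V)
Op 1: CLOSE 2-1: Q_total=6.00, C_total=5.00, V=1.20; Q2=3.60, Q1=2.40; dissipated=1.067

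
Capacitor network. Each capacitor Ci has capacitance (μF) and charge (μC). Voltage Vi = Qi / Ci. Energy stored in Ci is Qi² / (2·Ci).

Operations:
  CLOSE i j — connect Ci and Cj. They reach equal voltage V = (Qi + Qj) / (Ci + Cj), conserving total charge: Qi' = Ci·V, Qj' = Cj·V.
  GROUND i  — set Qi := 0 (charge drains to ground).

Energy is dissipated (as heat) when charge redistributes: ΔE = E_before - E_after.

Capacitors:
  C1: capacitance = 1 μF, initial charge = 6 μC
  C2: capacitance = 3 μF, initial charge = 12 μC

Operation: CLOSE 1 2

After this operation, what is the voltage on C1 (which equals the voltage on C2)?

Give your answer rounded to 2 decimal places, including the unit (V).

Answer: 4.50 V

Derivation:
Initial: C1(1μF, Q=6μC, V=6.00V), C2(3μF, Q=12μC, V=4.00V)
Op 1: CLOSE 1-2: Q_total=18.00, C_total=4.00, V=4.50; Q1=4.50, Q2=13.50; dissipated=1.500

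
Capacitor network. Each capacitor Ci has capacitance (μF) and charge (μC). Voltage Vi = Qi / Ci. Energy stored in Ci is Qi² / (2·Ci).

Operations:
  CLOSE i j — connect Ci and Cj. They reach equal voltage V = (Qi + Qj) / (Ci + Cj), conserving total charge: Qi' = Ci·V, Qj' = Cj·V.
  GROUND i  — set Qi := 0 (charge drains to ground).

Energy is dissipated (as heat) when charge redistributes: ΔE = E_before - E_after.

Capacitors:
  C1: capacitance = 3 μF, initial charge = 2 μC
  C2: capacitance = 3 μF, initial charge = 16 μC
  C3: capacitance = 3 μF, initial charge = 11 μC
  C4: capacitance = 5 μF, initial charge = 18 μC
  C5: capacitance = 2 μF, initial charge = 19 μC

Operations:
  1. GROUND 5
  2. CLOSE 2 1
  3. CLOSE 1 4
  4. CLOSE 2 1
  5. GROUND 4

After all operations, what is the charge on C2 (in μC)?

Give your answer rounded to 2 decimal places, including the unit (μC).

Answer: 9.56 μC

Derivation:
Initial: C1(3μF, Q=2μC, V=0.67V), C2(3μF, Q=16μC, V=5.33V), C3(3μF, Q=11μC, V=3.67V), C4(5μF, Q=18μC, V=3.60V), C5(2μF, Q=19μC, V=9.50V)
Op 1: GROUND 5: Q5=0; energy lost=90.250
Op 2: CLOSE 2-1: Q_total=18.00, C_total=6.00, V=3.00; Q2=9.00, Q1=9.00; dissipated=16.333
Op 3: CLOSE 1-4: Q_total=27.00, C_total=8.00, V=3.38; Q1=10.12, Q4=16.88; dissipated=0.338
Op 4: CLOSE 2-1: Q_total=19.12, C_total=6.00, V=3.19; Q2=9.56, Q1=9.56; dissipated=0.105
Op 5: GROUND 4: Q4=0; energy lost=28.477
Final charges: Q1=9.56, Q2=9.56, Q3=11.00, Q4=0.00, Q5=0.00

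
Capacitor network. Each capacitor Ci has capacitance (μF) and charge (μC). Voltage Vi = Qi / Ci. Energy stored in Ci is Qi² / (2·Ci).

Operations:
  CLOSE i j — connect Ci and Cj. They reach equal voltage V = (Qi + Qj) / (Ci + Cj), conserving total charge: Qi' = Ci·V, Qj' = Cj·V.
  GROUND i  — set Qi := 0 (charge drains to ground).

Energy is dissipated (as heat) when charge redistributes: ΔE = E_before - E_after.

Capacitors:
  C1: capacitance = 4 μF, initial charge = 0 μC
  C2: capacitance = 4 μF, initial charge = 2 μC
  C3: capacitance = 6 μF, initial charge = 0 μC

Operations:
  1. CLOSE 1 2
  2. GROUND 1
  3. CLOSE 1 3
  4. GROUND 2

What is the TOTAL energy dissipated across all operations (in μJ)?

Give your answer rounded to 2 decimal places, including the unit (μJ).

Initial: C1(4μF, Q=0μC, V=0.00V), C2(4μF, Q=2μC, V=0.50V), C3(6μF, Q=0μC, V=0.00V)
Op 1: CLOSE 1-2: Q_total=2.00, C_total=8.00, V=0.25; Q1=1.00, Q2=1.00; dissipated=0.250
Op 2: GROUND 1: Q1=0; energy lost=0.125
Op 3: CLOSE 1-3: Q_total=0.00, C_total=10.00, V=0.00; Q1=0.00, Q3=0.00; dissipated=0.000
Op 4: GROUND 2: Q2=0; energy lost=0.125
Total dissipated: 0.500 μJ

Answer: 0.50 μJ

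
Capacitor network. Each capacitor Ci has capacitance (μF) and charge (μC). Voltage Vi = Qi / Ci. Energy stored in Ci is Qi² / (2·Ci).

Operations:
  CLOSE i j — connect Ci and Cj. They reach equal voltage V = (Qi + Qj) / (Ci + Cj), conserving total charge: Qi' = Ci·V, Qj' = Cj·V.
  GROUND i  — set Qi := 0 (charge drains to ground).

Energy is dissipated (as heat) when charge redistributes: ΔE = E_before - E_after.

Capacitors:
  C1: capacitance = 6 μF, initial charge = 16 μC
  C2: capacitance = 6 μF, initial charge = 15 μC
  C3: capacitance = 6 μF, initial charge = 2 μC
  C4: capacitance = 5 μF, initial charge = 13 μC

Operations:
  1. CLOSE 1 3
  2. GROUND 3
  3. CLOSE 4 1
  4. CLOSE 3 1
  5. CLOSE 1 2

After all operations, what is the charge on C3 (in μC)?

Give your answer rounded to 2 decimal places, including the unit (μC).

Initial: C1(6μF, Q=16μC, V=2.67V), C2(6μF, Q=15μC, V=2.50V), C3(6μF, Q=2μC, V=0.33V), C4(5μF, Q=13μC, V=2.60V)
Op 1: CLOSE 1-3: Q_total=18.00, C_total=12.00, V=1.50; Q1=9.00, Q3=9.00; dissipated=8.167
Op 2: GROUND 3: Q3=0; energy lost=6.750
Op 3: CLOSE 4-1: Q_total=22.00, C_total=11.00, V=2.00; Q4=10.00, Q1=12.00; dissipated=1.650
Op 4: CLOSE 3-1: Q_total=12.00, C_total=12.00, V=1.00; Q3=6.00, Q1=6.00; dissipated=6.000
Op 5: CLOSE 1-2: Q_total=21.00, C_total=12.00, V=1.75; Q1=10.50, Q2=10.50; dissipated=3.375
Final charges: Q1=10.50, Q2=10.50, Q3=6.00, Q4=10.00

Answer: 6.00 μC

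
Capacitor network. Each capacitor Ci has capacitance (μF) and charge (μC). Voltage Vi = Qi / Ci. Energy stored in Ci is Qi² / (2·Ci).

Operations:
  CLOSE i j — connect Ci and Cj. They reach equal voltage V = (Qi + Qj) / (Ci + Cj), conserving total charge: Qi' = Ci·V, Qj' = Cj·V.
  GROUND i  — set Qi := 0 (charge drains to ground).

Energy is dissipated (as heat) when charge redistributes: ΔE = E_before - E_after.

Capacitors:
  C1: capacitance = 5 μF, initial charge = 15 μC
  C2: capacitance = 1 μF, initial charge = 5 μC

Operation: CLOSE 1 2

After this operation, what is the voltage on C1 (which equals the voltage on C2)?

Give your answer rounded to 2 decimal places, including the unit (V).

Answer: 3.33 V

Derivation:
Initial: C1(5μF, Q=15μC, V=3.00V), C2(1μF, Q=5μC, V=5.00V)
Op 1: CLOSE 1-2: Q_total=20.00, C_total=6.00, V=3.33; Q1=16.67, Q2=3.33; dissipated=1.667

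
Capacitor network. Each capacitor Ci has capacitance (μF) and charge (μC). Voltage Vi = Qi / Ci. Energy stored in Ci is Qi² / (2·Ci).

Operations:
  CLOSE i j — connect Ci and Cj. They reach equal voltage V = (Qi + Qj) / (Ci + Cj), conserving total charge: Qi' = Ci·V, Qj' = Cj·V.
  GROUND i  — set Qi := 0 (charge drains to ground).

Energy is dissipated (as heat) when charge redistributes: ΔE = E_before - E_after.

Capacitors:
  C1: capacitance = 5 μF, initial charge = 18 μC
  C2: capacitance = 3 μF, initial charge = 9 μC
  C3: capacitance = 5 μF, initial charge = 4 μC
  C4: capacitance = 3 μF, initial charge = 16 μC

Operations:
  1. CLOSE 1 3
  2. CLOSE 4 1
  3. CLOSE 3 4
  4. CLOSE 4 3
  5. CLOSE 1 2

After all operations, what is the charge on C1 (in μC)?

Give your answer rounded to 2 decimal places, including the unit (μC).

Answer: 16.17 μC

Derivation:
Initial: C1(5μF, Q=18μC, V=3.60V), C2(3μF, Q=9μC, V=3.00V), C3(5μF, Q=4μC, V=0.80V), C4(3μF, Q=16μC, V=5.33V)
Op 1: CLOSE 1-3: Q_total=22.00, C_total=10.00, V=2.20; Q1=11.00, Q3=11.00; dissipated=9.800
Op 2: CLOSE 4-1: Q_total=27.00, C_total=8.00, V=3.38; Q4=10.12, Q1=16.88; dissipated=9.204
Op 3: CLOSE 3-4: Q_total=21.12, C_total=8.00, V=2.64; Q3=13.20, Q4=7.92; dissipated=1.294
Op 4: CLOSE 4-3: Q_total=21.12, C_total=8.00, V=2.64; Q4=7.92, Q3=13.20; dissipated=0.000
Op 5: CLOSE 1-2: Q_total=25.88, C_total=8.00, V=3.23; Q1=16.17, Q2=9.70; dissipated=0.132
Final charges: Q1=16.17, Q2=9.70, Q3=13.20, Q4=7.92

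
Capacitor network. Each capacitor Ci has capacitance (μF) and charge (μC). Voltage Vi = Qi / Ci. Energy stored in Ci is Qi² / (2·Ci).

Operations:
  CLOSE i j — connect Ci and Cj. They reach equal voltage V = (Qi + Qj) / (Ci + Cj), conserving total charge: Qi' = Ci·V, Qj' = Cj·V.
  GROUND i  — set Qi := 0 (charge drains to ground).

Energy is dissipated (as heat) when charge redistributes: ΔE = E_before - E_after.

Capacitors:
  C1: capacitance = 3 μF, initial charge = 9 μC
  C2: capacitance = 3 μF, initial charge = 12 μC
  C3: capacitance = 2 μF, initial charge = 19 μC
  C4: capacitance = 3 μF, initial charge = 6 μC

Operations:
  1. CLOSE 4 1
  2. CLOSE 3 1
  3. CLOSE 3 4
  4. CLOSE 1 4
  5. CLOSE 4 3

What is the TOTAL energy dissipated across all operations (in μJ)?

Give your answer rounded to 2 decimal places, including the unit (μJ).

Answer: 37.39 μJ

Derivation:
Initial: C1(3μF, Q=9μC, V=3.00V), C2(3μF, Q=12μC, V=4.00V), C3(2μF, Q=19μC, V=9.50V), C4(3μF, Q=6μC, V=2.00V)
Op 1: CLOSE 4-1: Q_total=15.00, C_total=6.00, V=2.50; Q4=7.50, Q1=7.50; dissipated=0.750
Op 2: CLOSE 3-1: Q_total=26.50, C_total=5.00, V=5.30; Q3=10.60, Q1=15.90; dissipated=29.400
Op 3: CLOSE 3-4: Q_total=18.10, C_total=5.00, V=3.62; Q3=7.24, Q4=10.86; dissipated=4.704
Op 4: CLOSE 1-4: Q_total=26.76, C_total=6.00, V=4.46; Q1=13.38, Q4=13.38; dissipated=2.117
Op 5: CLOSE 4-3: Q_total=20.62, C_total=5.00, V=4.12; Q4=12.37, Q3=8.25; dissipated=0.423
Total dissipated: 37.394 μJ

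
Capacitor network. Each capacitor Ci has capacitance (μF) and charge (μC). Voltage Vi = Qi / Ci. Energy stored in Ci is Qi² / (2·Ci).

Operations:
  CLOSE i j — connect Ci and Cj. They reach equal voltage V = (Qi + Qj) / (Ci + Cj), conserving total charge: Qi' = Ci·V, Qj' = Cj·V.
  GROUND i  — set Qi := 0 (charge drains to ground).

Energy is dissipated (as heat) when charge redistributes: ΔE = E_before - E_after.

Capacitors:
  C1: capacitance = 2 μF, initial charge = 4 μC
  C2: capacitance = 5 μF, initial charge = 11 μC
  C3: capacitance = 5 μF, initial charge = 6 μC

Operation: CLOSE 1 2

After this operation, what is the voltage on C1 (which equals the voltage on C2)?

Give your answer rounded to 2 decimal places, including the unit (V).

Answer: 2.14 V

Derivation:
Initial: C1(2μF, Q=4μC, V=2.00V), C2(5μF, Q=11μC, V=2.20V), C3(5μF, Q=6μC, V=1.20V)
Op 1: CLOSE 1-2: Q_total=15.00, C_total=7.00, V=2.14; Q1=4.29, Q2=10.71; dissipated=0.029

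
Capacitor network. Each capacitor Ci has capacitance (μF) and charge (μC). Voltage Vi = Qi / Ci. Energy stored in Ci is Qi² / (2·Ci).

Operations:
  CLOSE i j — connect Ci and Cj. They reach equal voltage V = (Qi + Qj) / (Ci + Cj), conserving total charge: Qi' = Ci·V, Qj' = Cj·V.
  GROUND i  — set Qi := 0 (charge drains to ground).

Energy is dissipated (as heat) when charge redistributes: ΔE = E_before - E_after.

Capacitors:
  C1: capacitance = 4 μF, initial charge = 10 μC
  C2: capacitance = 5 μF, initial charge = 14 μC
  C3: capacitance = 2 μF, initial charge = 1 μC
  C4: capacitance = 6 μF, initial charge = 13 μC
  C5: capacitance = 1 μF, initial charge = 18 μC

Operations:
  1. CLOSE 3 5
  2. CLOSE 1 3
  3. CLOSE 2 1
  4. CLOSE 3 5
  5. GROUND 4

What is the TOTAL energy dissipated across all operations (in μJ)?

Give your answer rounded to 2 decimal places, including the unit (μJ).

Answer: 129.20 μJ

Derivation:
Initial: C1(4μF, Q=10μC, V=2.50V), C2(5μF, Q=14μC, V=2.80V), C3(2μF, Q=1μC, V=0.50V), C4(6μF, Q=13μC, V=2.17V), C5(1μF, Q=18μC, V=18.00V)
Op 1: CLOSE 3-5: Q_total=19.00, C_total=3.00, V=6.33; Q3=12.67, Q5=6.33; dissipated=102.083
Op 2: CLOSE 1-3: Q_total=22.67, C_total=6.00, V=3.78; Q1=15.11, Q3=7.56; dissipated=9.796
Op 3: CLOSE 2-1: Q_total=29.11, C_total=9.00, V=3.23; Q2=16.17, Q1=12.94; dissipated=1.062
Op 4: CLOSE 3-5: Q_total=13.89, C_total=3.00, V=4.63; Q3=9.26, Q5=4.63; dissipated=2.177
Op 5: GROUND 4: Q4=0; energy lost=14.083
Total dissipated: 129.202 μJ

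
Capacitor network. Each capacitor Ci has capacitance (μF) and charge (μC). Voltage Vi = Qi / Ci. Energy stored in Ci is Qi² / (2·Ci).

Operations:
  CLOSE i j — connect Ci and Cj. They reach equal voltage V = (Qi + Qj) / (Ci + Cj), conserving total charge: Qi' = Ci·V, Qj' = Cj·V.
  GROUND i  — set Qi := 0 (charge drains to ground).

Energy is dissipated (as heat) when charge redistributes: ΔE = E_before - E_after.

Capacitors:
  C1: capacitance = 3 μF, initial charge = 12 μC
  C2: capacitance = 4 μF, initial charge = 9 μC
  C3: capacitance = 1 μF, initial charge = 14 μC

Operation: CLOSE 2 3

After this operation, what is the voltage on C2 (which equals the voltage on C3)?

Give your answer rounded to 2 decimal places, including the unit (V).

Answer: 4.60 V

Derivation:
Initial: C1(3μF, Q=12μC, V=4.00V), C2(4μF, Q=9μC, V=2.25V), C3(1μF, Q=14μC, V=14.00V)
Op 1: CLOSE 2-3: Q_total=23.00, C_total=5.00, V=4.60; Q2=18.40, Q3=4.60; dissipated=55.225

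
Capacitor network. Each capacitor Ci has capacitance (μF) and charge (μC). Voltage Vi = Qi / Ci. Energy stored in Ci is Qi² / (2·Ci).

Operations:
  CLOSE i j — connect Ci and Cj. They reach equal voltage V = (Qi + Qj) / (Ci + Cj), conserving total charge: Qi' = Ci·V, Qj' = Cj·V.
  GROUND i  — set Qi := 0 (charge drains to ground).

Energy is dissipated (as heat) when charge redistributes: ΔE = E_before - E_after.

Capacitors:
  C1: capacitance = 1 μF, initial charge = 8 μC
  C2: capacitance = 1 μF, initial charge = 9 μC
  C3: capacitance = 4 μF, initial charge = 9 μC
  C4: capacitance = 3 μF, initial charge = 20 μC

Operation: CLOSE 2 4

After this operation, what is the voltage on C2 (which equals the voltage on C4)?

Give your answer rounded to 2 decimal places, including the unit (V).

Initial: C1(1μF, Q=8μC, V=8.00V), C2(1μF, Q=9μC, V=9.00V), C3(4μF, Q=9μC, V=2.25V), C4(3μF, Q=20μC, V=6.67V)
Op 1: CLOSE 2-4: Q_total=29.00, C_total=4.00, V=7.25; Q2=7.25, Q4=21.75; dissipated=2.042

Answer: 7.25 V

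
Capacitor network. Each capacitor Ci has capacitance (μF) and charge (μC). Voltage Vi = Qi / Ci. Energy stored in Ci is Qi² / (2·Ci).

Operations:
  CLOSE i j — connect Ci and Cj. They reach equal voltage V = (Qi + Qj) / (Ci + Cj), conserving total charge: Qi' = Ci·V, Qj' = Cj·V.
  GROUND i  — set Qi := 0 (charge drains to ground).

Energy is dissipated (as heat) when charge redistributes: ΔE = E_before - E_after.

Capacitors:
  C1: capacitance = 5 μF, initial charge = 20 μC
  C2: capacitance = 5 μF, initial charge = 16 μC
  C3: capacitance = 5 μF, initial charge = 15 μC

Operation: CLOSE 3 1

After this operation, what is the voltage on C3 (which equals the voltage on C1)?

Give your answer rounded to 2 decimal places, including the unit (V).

Answer: 3.50 V

Derivation:
Initial: C1(5μF, Q=20μC, V=4.00V), C2(5μF, Q=16μC, V=3.20V), C3(5μF, Q=15μC, V=3.00V)
Op 1: CLOSE 3-1: Q_total=35.00, C_total=10.00, V=3.50; Q3=17.50, Q1=17.50; dissipated=1.250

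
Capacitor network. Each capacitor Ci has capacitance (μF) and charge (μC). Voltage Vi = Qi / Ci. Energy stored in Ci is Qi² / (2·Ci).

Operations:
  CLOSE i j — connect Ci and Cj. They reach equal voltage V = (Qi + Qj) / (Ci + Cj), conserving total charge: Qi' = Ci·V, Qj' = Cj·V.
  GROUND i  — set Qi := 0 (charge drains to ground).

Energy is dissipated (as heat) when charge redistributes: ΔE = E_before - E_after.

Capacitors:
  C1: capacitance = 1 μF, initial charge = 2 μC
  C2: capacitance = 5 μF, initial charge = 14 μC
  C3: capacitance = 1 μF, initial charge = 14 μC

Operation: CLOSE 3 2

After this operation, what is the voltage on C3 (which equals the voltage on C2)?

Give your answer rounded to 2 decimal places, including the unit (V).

Initial: C1(1μF, Q=2μC, V=2.00V), C2(5μF, Q=14μC, V=2.80V), C3(1μF, Q=14μC, V=14.00V)
Op 1: CLOSE 3-2: Q_total=28.00, C_total=6.00, V=4.67; Q3=4.67, Q2=23.33; dissipated=52.267

Answer: 4.67 V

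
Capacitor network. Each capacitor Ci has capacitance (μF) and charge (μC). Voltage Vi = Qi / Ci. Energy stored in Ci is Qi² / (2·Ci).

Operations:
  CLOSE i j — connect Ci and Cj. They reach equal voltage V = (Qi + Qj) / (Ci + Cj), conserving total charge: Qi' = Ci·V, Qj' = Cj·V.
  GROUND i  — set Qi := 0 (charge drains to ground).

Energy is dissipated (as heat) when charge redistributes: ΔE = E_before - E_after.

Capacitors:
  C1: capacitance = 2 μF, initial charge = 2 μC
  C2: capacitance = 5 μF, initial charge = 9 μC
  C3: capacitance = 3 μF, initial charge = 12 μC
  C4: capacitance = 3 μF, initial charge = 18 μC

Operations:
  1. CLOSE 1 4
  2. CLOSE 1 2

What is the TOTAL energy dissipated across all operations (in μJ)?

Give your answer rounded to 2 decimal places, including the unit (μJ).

Initial: C1(2μF, Q=2μC, V=1.00V), C2(5μF, Q=9μC, V=1.80V), C3(3μF, Q=12μC, V=4.00V), C4(3μF, Q=18μC, V=6.00V)
Op 1: CLOSE 1-4: Q_total=20.00, C_total=5.00, V=4.00; Q1=8.00, Q4=12.00; dissipated=15.000
Op 2: CLOSE 1-2: Q_total=17.00, C_total=7.00, V=2.43; Q1=4.86, Q2=12.14; dissipated=3.457
Total dissipated: 18.457 μJ

Answer: 18.46 μJ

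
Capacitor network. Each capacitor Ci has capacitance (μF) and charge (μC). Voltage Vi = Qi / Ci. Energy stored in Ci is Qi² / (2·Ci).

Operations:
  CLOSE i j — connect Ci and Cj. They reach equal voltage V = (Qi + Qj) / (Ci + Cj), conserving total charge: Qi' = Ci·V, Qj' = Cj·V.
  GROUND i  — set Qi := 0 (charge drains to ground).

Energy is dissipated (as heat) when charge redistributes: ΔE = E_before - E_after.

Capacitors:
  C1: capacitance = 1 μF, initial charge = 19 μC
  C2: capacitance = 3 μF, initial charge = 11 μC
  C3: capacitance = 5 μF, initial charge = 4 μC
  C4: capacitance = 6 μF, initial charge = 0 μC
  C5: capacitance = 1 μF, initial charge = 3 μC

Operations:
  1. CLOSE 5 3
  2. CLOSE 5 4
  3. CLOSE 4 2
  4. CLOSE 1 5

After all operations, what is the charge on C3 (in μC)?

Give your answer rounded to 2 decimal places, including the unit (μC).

Initial: C1(1μF, Q=19μC, V=19.00V), C2(3μF, Q=11μC, V=3.67V), C3(5μF, Q=4μC, V=0.80V), C4(6μF, Q=0μC, V=0.00V), C5(1μF, Q=3μC, V=3.00V)
Op 1: CLOSE 5-3: Q_total=7.00, C_total=6.00, V=1.17; Q5=1.17, Q3=5.83; dissipated=2.017
Op 2: CLOSE 5-4: Q_total=1.17, C_total=7.00, V=0.17; Q5=0.17, Q4=1.00; dissipated=0.583
Op 3: CLOSE 4-2: Q_total=12.00, C_total=9.00, V=1.33; Q4=8.00, Q2=4.00; dissipated=12.250
Op 4: CLOSE 1-5: Q_total=19.17, C_total=2.00, V=9.58; Q1=9.58, Q5=9.58; dissipated=88.674
Final charges: Q1=9.58, Q2=4.00, Q3=5.83, Q4=8.00, Q5=9.58

Answer: 5.83 μC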